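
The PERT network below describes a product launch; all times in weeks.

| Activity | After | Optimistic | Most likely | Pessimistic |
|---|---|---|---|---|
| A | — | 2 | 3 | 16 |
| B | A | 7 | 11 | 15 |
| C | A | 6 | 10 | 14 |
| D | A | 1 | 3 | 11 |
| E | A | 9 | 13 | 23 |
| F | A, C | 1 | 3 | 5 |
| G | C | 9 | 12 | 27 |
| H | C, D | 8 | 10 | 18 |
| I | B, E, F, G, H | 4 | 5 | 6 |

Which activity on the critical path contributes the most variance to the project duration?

G

te_A = (2 + 4·3 + 16)/6 = 30/6 = 5; σ²_A = ((16−2)/6)² = 5.444
te_B = (7 + 4·11 + 15)/6 = 66/6 = 11; σ²_B = ((15−7)/6)² = 1.778
te_C = (6 + 4·10 + 14)/6 = 60/6 = 10; σ²_C = ((14−6)/6)² = 1.778
te_D = (1 + 4·3 + 11)/6 = 24/6 = 4; σ²_D = ((11−1)/6)² = 2.778
te_E = (9 + 4·13 + 23)/6 = 84/6 = 14; σ²_E = ((23−9)/6)² = 5.444
te_F = (1 + 4·3 + 5)/6 = 18/6 = 3; σ²_F = ((5−1)/6)² = 0.444
te_G = (9 + 4·12 + 27)/6 = 84/6 = 14; σ²_G = ((27−9)/6)² = 9.000
te_H = (8 + 4·10 + 18)/6 = 66/6 = 11; σ²_H = ((18−8)/6)² = 2.778
te_I = (4 + 4·5 + 6)/6 = 30/6 = 5; σ²_I = ((6−4)/6)² = 0.111

Forward pass:
ES_A = 0; EF_A = 5
ES_B = 5; EF_B = 5+11 = 16
ES_C = 5; EF_C = 5+10 = 15
ES_D = 5; EF_D = 5+4 = 9
ES_E = 5; EF_E = 5+14 = 19
ES_F = max(EF_A=5, EF_C=15) = 15; EF_F = 15+3 = 18
ES_G = 15; EF_G = 15+14 = 29
ES_H = max(EF_C=15, EF_D=9) = 15; EF_H = 15+11 = 26
ES_I = max(EF_B=16, EF_E=19, EF_F=18, EF_G=29, EF_H=26) = 29; EF_I = 29+5 = 34
Expected project duration μ = 34 weeks. Critical path: A → C → G → I.

Variances on critical path: σ²_A=5.444, σ²_C=1.778, σ²_G=9.000, σ²_I=0.111.
Largest is σ²_G = 9.000.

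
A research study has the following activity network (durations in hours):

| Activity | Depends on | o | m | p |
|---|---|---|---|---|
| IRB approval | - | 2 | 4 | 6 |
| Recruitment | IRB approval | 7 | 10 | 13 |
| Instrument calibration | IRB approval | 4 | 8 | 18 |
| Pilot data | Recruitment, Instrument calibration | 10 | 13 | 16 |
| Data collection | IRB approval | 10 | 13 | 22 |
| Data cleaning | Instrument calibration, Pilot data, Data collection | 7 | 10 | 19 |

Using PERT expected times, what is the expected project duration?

te_IRB approval = (2 + 4·4 + 6)/6 = 24/6 = 4
te_Recruitment = (7 + 4·10 + 13)/6 = 60/6 = 10
te_Instrument calibration = (4 + 4·8 + 18)/6 = 54/6 = 9
te_Pilot data = (10 + 4·13 + 16)/6 = 78/6 = 13
te_Data collection = (10 + 4·13 + 22)/6 = 84/6 = 14
te_Data cleaning = (7 + 4·10 + 19)/6 = 66/6 = 11

Forward pass:
ES_IRB approval = 0; EF_IRB approval = 4
ES_Recruitment = 4; EF_Recruitment = 4+10 = 14
ES_Instrument calibration = 4; EF_Instrument calibration = 4+9 = 13
ES_Pilot data = max(EF_Recruitment=14, EF_Instrument calibration=13) = 14; EF_Pilot data = 14+13 = 27
ES_Data collection = 4; EF_Data collection = 4+14 = 18
ES_Data cleaning = max(EF_Instrument calibration=13, EF_Pilot data=27, EF_Data collection=18) = 27; EF_Data cleaning = 27+11 = 38
Expected project duration μ = 38 hours. Critical path: IRB approval → Recruitment → Pilot data → Data cleaning.

38 hours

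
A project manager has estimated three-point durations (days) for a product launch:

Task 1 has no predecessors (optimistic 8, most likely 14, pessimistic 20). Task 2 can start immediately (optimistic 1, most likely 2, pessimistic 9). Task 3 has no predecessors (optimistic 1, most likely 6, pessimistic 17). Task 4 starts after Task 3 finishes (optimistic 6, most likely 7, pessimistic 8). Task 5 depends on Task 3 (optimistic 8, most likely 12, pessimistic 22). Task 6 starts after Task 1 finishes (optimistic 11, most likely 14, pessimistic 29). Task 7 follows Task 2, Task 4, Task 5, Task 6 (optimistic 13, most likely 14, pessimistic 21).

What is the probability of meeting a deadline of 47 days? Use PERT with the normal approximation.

te_Task 1 = (8 + 4·14 + 20)/6 = 84/6 = 14; σ²_Task 1 = ((20−8)/6)² = 4.000
te_Task 2 = (1 + 4·2 + 9)/6 = 18/6 = 3; σ²_Task 2 = ((9−1)/6)² = 1.778
te_Task 3 = (1 + 4·6 + 17)/6 = 42/6 = 7; σ²_Task 3 = ((17−1)/6)² = 7.111
te_Task 4 = (6 + 4·7 + 8)/6 = 42/6 = 7; σ²_Task 4 = ((8−6)/6)² = 0.111
te_Task 5 = (8 + 4·12 + 22)/6 = 78/6 = 13; σ²_Task 5 = ((22−8)/6)² = 5.444
te_Task 6 = (11 + 4·14 + 29)/6 = 96/6 = 16; σ²_Task 6 = ((29−11)/6)² = 9.000
te_Task 7 = (13 + 4·14 + 21)/6 = 90/6 = 15; σ²_Task 7 = ((21−13)/6)² = 1.778

Forward pass:
ES_Task 1 = 0; EF_Task 1 = 14
ES_Task 2 = 0; EF_Task 2 = 3
ES_Task 3 = 0; EF_Task 3 = 7
ES_Task 4 = 7; EF_Task 4 = 7+7 = 14
ES_Task 5 = 7; EF_Task 5 = 7+13 = 20
ES_Task 6 = 14; EF_Task 6 = 14+16 = 30
ES_Task 7 = max(EF_Task 2=3, EF_Task 4=14, EF_Task 5=20, EF_Task 6=30) = 30; EF_Task 7 = 30+15 = 45
Expected project duration μ = 45 days. Critical path: Task 1 → Task 6 → Task 7.

Variance along critical path = 4.000 + 9.000 + 1.778 = 14.778; σ = √14.778 = 3.844 days.
Z = (47 − 45) / 3.844 = 0.520
P(T ≤ 47) = Φ(0.520) ≈ 0.699

0.699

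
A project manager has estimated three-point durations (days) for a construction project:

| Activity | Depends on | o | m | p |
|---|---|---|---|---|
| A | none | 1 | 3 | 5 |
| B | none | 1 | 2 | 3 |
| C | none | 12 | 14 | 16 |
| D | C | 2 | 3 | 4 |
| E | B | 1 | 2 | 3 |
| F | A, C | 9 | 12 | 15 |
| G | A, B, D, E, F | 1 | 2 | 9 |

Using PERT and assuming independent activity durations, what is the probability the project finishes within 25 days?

te_A = (1 + 4·3 + 5)/6 = 18/6 = 3; σ²_A = ((5−1)/6)² = 0.444
te_B = (1 + 4·2 + 3)/6 = 12/6 = 2; σ²_B = ((3−1)/6)² = 0.111
te_C = (12 + 4·14 + 16)/6 = 84/6 = 14; σ²_C = ((16−12)/6)² = 0.444
te_D = (2 + 4·3 + 4)/6 = 18/6 = 3; σ²_D = ((4−2)/6)² = 0.111
te_E = (1 + 4·2 + 3)/6 = 12/6 = 2; σ²_E = ((3−1)/6)² = 0.111
te_F = (9 + 4·12 + 15)/6 = 72/6 = 12; σ²_F = ((15−9)/6)² = 1.000
te_G = (1 + 4·2 + 9)/6 = 18/6 = 3; σ²_G = ((9−1)/6)² = 1.778

Forward pass:
ES_A = 0; EF_A = 3
ES_B = 0; EF_B = 2
ES_C = 0; EF_C = 14
ES_D = 14; EF_D = 14+3 = 17
ES_E = 2; EF_E = 2+2 = 4
ES_F = max(EF_A=3, EF_C=14) = 14; EF_F = 14+12 = 26
ES_G = max(EF_A=3, EF_B=2, EF_D=17, EF_E=4, EF_F=26) = 26; EF_G = 26+3 = 29
Expected project duration μ = 29 days. Critical path: C → F → G.

Variance along critical path = 0.444 + 1.000 + 1.778 = 3.222; σ = √3.222 = 1.795 days.
Z = (25 − 29) / 1.795 = -2.228
P(T ≤ 25) = Φ(-2.228) ≈ 0.013

0.013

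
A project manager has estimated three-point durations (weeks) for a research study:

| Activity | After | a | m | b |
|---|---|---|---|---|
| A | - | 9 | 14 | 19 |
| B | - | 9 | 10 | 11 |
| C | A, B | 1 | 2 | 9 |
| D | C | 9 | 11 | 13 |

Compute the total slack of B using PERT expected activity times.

4 weeks

te_A = (9 + 4·14 + 19)/6 = 84/6 = 14
te_B = (9 + 4·10 + 11)/6 = 60/6 = 10
te_C = (1 + 4·2 + 9)/6 = 18/6 = 3
te_D = (9 + 4·11 + 13)/6 = 66/6 = 11

Forward pass:
ES_A = 0; EF_A = 14
ES_B = 0; EF_B = 10
ES_C = max(EF_A=14, EF_B=10) = 14; EF_C = 14+3 = 17
ES_D = 17; EF_D = 17+11 = 28
Expected project duration μ = 28 weeks. Critical path: A → C → D.

Backward pass:
LF_D = 28; LS_D = 28−11 = 17
LF_C = LS_D = 17; LS_C = 17−3 = 14
LF_B = LS_C = 14; LS_B = 14−10 = 4
LF_A = LS_C = 14; LS_A = 14−14 = 0
Slack_B = LS_B − ES_B = 4 − 0 = 4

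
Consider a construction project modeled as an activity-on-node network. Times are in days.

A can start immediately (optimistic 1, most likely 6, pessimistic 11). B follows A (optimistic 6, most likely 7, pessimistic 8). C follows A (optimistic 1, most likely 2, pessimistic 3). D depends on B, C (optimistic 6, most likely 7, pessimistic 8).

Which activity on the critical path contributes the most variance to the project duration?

te_A = (1 + 4·6 + 11)/6 = 36/6 = 6; σ²_A = ((11−1)/6)² = 2.778
te_B = (6 + 4·7 + 8)/6 = 42/6 = 7; σ²_B = ((8−6)/6)² = 0.111
te_C = (1 + 4·2 + 3)/6 = 12/6 = 2; σ²_C = ((3−1)/6)² = 0.111
te_D = (6 + 4·7 + 8)/6 = 42/6 = 7; σ²_D = ((8−6)/6)² = 0.111

Forward pass:
ES_A = 0; EF_A = 6
ES_B = 6; EF_B = 6+7 = 13
ES_C = 6; EF_C = 6+2 = 8
ES_D = max(EF_B=13, EF_C=8) = 13; EF_D = 13+7 = 20
Expected project duration μ = 20 days. Critical path: A → B → D.

Variances on critical path: σ²_A=2.778, σ²_B=0.111, σ²_D=0.111.
Largest is σ²_A = 2.778.

A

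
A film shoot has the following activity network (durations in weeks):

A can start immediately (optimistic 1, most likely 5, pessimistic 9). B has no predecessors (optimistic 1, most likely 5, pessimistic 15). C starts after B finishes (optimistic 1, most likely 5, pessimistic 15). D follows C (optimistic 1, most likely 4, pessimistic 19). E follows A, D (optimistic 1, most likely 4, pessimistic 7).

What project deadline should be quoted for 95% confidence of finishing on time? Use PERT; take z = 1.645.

29.5 weeks

te_A = (1 + 4·5 + 9)/6 = 30/6 = 5; σ²_A = ((9−1)/6)² = 1.778
te_B = (1 + 4·5 + 15)/6 = 36/6 = 6; σ²_B = ((15−1)/6)² = 5.444
te_C = (1 + 4·5 + 15)/6 = 36/6 = 6; σ²_C = ((15−1)/6)² = 5.444
te_D = (1 + 4·4 + 19)/6 = 36/6 = 6; σ²_D = ((19−1)/6)² = 9.000
te_E = (1 + 4·4 + 7)/6 = 24/6 = 4; σ²_E = ((7−1)/6)² = 1.000

Forward pass:
ES_A = 0; EF_A = 5
ES_B = 0; EF_B = 6
ES_C = 6; EF_C = 6+6 = 12
ES_D = 12; EF_D = 12+6 = 18
ES_E = max(EF_A=5, EF_D=18) = 18; EF_E = 18+4 = 22
Expected project duration μ = 22 weeks. Critical path: B → C → D → E.

Variance along critical path = 5.444 + 5.444 + 9.000 + 1.000 = 20.889; σ = 4.570 weeks.
D = μ + z·σ = 22 + 1.645·4.570 = 29.5 weeks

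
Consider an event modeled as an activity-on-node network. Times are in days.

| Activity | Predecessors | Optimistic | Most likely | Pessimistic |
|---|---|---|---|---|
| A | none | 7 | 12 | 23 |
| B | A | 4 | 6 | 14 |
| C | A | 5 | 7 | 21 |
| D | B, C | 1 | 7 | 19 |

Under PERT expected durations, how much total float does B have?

2 days

te_A = (7 + 4·12 + 23)/6 = 78/6 = 13
te_B = (4 + 4·6 + 14)/6 = 42/6 = 7
te_C = (5 + 4·7 + 21)/6 = 54/6 = 9
te_D = (1 + 4·7 + 19)/6 = 48/6 = 8

Forward pass:
ES_A = 0; EF_A = 13
ES_B = 13; EF_B = 13+7 = 20
ES_C = 13; EF_C = 13+9 = 22
ES_D = max(EF_B=20, EF_C=22) = 22; EF_D = 22+8 = 30
Expected project duration μ = 30 days. Critical path: A → C → D.

Backward pass:
LF_D = 30; LS_D = 30−8 = 22
LF_C = LS_D = 22; LS_C = 22−9 = 13
LF_B = LS_D = 22; LS_B = 22−7 = 15
LF_A = min(LS_B=15, LS_C=13) = 13; LS_A = 13−13 = 0
Slack_B = LS_B − ES_B = 15 − 13 = 2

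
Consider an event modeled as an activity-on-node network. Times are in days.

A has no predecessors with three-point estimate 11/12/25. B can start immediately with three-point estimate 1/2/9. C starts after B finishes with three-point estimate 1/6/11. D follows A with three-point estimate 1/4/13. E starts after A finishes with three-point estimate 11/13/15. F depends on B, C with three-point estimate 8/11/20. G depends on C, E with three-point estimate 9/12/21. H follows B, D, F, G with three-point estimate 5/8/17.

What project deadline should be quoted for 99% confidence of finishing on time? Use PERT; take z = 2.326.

te_A = (11 + 4·12 + 25)/6 = 84/6 = 14; σ²_A = ((25−11)/6)² = 5.444
te_B = (1 + 4·2 + 9)/6 = 18/6 = 3; σ²_B = ((9−1)/6)² = 1.778
te_C = (1 + 4·6 + 11)/6 = 36/6 = 6; σ²_C = ((11−1)/6)² = 2.778
te_D = (1 + 4·4 + 13)/6 = 30/6 = 5; σ²_D = ((13−1)/6)² = 4.000
te_E = (11 + 4·13 + 15)/6 = 78/6 = 13; σ²_E = ((15−11)/6)² = 0.444
te_F = (8 + 4·11 + 20)/6 = 72/6 = 12; σ²_F = ((20−8)/6)² = 4.000
te_G = (9 + 4·12 + 21)/6 = 78/6 = 13; σ²_G = ((21−9)/6)² = 4.000
te_H = (5 + 4·8 + 17)/6 = 54/6 = 9; σ²_H = ((17−5)/6)² = 4.000

Forward pass:
ES_A = 0; EF_A = 14
ES_B = 0; EF_B = 3
ES_C = 3; EF_C = 3+6 = 9
ES_D = 14; EF_D = 14+5 = 19
ES_E = 14; EF_E = 14+13 = 27
ES_F = max(EF_B=3, EF_C=9) = 9; EF_F = 9+12 = 21
ES_G = max(EF_C=9, EF_E=27) = 27; EF_G = 27+13 = 40
ES_H = max(EF_B=3, EF_D=19, EF_F=21, EF_G=40) = 40; EF_H = 40+9 = 49
Expected project duration μ = 49 days. Critical path: A → E → G → H.

Variance along critical path = 5.444 + 0.444 + 4.000 + 4.000 = 13.889; σ = 3.727 days.
D = μ + z·σ = 49 + 2.326·3.727 = 57.7 days

57.7 days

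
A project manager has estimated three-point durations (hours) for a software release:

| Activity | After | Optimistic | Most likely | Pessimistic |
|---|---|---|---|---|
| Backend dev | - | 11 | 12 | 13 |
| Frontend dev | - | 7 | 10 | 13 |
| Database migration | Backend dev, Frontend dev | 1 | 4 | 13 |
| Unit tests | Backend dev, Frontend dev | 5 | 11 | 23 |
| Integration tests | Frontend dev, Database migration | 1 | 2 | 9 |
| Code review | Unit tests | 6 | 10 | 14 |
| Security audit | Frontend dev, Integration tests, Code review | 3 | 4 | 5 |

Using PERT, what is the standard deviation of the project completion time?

te_Backend dev = (11 + 4·12 + 13)/6 = 72/6 = 12; σ²_Backend dev = ((13−11)/6)² = 0.111
te_Frontend dev = (7 + 4·10 + 13)/6 = 60/6 = 10; σ²_Frontend dev = ((13−7)/6)² = 1.000
te_Database migration = (1 + 4·4 + 13)/6 = 30/6 = 5; σ²_Database migration = ((13−1)/6)² = 4.000
te_Unit tests = (5 + 4·11 + 23)/6 = 72/6 = 12; σ²_Unit tests = ((23−5)/6)² = 9.000
te_Integration tests = (1 + 4·2 + 9)/6 = 18/6 = 3; σ²_Integration tests = ((9−1)/6)² = 1.778
te_Code review = (6 + 4·10 + 14)/6 = 60/6 = 10; σ²_Code review = ((14−6)/6)² = 1.778
te_Security audit = (3 + 4·4 + 5)/6 = 24/6 = 4; σ²_Security audit = ((5−3)/6)² = 0.111

Forward pass:
ES_Backend dev = 0; EF_Backend dev = 12
ES_Frontend dev = 0; EF_Frontend dev = 10
ES_Database migration = max(EF_Backend dev=12, EF_Frontend dev=10) = 12; EF_Database migration = 12+5 = 17
ES_Unit tests = max(EF_Backend dev=12, EF_Frontend dev=10) = 12; EF_Unit tests = 12+12 = 24
ES_Integration tests = max(EF_Frontend dev=10, EF_Database migration=17) = 17; EF_Integration tests = 17+3 = 20
ES_Code review = 24; EF_Code review = 24+10 = 34
ES_Security audit = max(EF_Frontend dev=10, EF_Integration tests=20, EF_Code review=34) = 34; EF_Security audit = 34+4 = 38
Expected project duration μ = 38 hours. Critical path: Backend dev → Unit tests → Code review → Security audit.

Variance along critical path = 0.111 + 9.000 + 1.778 + 0.111 = 11.000
σ = √11.000 = 3.317 hours

3.32 hours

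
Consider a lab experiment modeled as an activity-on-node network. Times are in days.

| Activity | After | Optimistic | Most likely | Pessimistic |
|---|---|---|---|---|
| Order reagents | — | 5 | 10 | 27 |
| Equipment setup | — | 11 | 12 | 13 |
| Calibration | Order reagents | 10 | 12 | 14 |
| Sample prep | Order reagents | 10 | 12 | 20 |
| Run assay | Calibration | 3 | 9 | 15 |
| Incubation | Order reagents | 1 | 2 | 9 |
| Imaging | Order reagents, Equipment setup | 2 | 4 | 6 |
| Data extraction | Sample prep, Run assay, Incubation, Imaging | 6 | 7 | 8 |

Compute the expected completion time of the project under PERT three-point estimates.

40 days

te_Order reagents = (5 + 4·10 + 27)/6 = 72/6 = 12
te_Equipment setup = (11 + 4·12 + 13)/6 = 72/6 = 12
te_Calibration = (10 + 4·12 + 14)/6 = 72/6 = 12
te_Sample prep = (10 + 4·12 + 20)/6 = 78/6 = 13
te_Run assay = (3 + 4·9 + 15)/6 = 54/6 = 9
te_Incubation = (1 + 4·2 + 9)/6 = 18/6 = 3
te_Imaging = (2 + 4·4 + 6)/6 = 24/6 = 4
te_Data extraction = (6 + 4·7 + 8)/6 = 42/6 = 7

Forward pass:
ES_Order reagents = 0; EF_Order reagents = 12
ES_Equipment setup = 0; EF_Equipment setup = 12
ES_Calibration = 12; EF_Calibration = 12+12 = 24
ES_Sample prep = 12; EF_Sample prep = 12+13 = 25
ES_Run assay = 24; EF_Run assay = 24+9 = 33
ES_Incubation = 12; EF_Incubation = 12+3 = 15
ES_Imaging = max(EF_Order reagents=12, EF_Equipment setup=12) = 12; EF_Imaging = 12+4 = 16
ES_Data extraction = max(EF_Sample prep=25, EF_Run assay=33, EF_Incubation=15, EF_Imaging=16) = 33; EF_Data extraction = 33+7 = 40
Expected project duration μ = 40 days. Critical path: Order reagents → Calibration → Run assay → Data extraction.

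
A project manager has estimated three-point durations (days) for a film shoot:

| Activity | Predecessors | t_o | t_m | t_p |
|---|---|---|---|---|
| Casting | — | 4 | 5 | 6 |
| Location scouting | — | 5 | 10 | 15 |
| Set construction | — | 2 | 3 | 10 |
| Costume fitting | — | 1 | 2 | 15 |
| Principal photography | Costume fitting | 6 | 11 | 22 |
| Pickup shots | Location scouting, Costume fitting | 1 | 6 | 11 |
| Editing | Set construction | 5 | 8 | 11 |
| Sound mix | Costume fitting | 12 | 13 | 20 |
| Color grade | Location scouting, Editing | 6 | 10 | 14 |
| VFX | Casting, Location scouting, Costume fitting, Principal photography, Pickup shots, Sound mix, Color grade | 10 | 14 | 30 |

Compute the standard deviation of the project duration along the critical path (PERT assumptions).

3.96 days

te_Casting = (4 + 4·5 + 6)/6 = 30/6 = 5; σ²_Casting = ((6−4)/6)² = 0.111
te_Location scouting = (5 + 4·10 + 15)/6 = 60/6 = 10; σ²_Location scouting = ((15−5)/6)² = 2.778
te_Set construction = (2 + 4·3 + 10)/6 = 24/6 = 4; σ²_Set construction = ((10−2)/6)² = 1.778
te_Costume fitting = (1 + 4·2 + 15)/6 = 24/6 = 4; σ²_Costume fitting = ((15−1)/6)² = 5.444
te_Principal photography = (6 + 4·11 + 22)/6 = 72/6 = 12; σ²_Principal photography = ((22−6)/6)² = 7.111
te_Pickup shots = (1 + 4·6 + 11)/6 = 36/6 = 6; σ²_Pickup shots = ((11−1)/6)² = 2.778
te_Editing = (5 + 4·8 + 11)/6 = 48/6 = 8; σ²_Editing = ((11−5)/6)² = 1.000
te_Sound mix = (12 + 4·13 + 20)/6 = 84/6 = 14; σ²_Sound mix = ((20−12)/6)² = 1.778
te_Color grade = (6 + 4·10 + 14)/6 = 60/6 = 10; σ²_Color grade = ((14−6)/6)² = 1.778
te_VFX = (10 + 4·14 + 30)/6 = 96/6 = 16; σ²_VFX = ((30−10)/6)² = 11.111

Forward pass:
ES_Casting = 0; EF_Casting = 5
ES_Location scouting = 0; EF_Location scouting = 10
ES_Set construction = 0; EF_Set construction = 4
ES_Costume fitting = 0; EF_Costume fitting = 4
ES_Principal photography = 4; EF_Principal photography = 4+12 = 16
ES_Pickup shots = max(EF_Location scouting=10, EF_Costume fitting=4) = 10; EF_Pickup shots = 10+6 = 16
ES_Editing = 4; EF_Editing = 4+8 = 12
ES_Sound mix = 4; EF_Sound mix = 4+14 = 18
ES_Color grade = max(EF_Location scouting=10, EF_Editing=12) = 12; EF_Color grade = 12+10 = 22
ES_VFX = max(EF_Casting=5, EF_Location scouting=10, EF_Costume fitting=4, EF_Principal photography=16, EF_Pickup shots=16, EF_Sound mix=18, EF_Color grade=22) = 22; EF_VFX = 22+16 = 38
Expected project duration μ = 38 days. Critical path: Set construction → Editing → Color grade → VFX.

Variance along critical path = 1.778 + 1.000 + 1.778 + 11.111 = 15.667
σ = √15.667 = 3.958 days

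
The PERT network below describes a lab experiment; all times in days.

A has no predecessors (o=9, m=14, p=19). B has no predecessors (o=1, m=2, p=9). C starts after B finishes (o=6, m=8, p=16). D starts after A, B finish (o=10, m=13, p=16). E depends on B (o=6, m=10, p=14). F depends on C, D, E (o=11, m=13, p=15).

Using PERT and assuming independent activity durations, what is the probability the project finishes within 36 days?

te_A = (9 + 4·14 + 19)/6 = 84/6 = 14; σ²_A = ((19−9)/6)² = 2.778
te_B = (1 + 4·2 + 9)/6 = 18/6 = 3; σ²_B = ((9−1)/6)² = 1.778
te_C = (6 + 4·8 + 16)/6 = 54/6 = 9; σ²_C = ((16−6)/6)² = 2.778
te_D = (10 + 4·13 + 16)/6 = 78/6 = 13; σ²_D = ((16−10)/6)² = 1.000
te_E = (6 + 4·10 + 14)/6 = 60/6 = 10; σ²_E = ((14−6)/6)² = 1.778
te_F = (11 + 4·13 + 15)/6 = 78/6 = 13; σ²_F = ((15−11)/6)² = 0.444

Forward pass:
ES_A = 0; EF_A = 14
ES_B = 0; EF_B = 3
ES_C = 3; EF_C = 3+9 = 12
ES_D = max(EF_A=14, EF_B=3) = 14; EF_D = 14+13 = 27
ES_E = 3; EF_E = 3+10 = 13
ES_F = max(EF_C=12, EF_D=27, EF_E=13) = 27; EF_F = 27+13 = 40
Expected project duration μ = 40 days. Critical path: A → D → F.

Variance along critical path = 2.778 + 1.000 + 0.444 = 4.222; σ = √4.222 = 2.055 days.
Z = (36 − 40) / 2.055 = -1.947
P(T ≤ 36) = Φ(-1.947) ≈ 0.026

0.026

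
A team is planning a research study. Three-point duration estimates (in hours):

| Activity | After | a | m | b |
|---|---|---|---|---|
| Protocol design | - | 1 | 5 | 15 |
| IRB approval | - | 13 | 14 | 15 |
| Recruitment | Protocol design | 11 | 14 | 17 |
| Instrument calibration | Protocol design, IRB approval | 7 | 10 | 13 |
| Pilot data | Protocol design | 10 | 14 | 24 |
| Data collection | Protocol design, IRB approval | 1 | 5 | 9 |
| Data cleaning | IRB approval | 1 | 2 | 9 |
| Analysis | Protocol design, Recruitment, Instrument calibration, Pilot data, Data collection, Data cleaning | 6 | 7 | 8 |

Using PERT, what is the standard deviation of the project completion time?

te_Protocol design = (1 + 4·5 + 15)/6 = 36/6 = 6; σ²_Protocol design = ((15−1)/6)² = 5.444
te_IRB approval = (13 + 4·14 + 15)/6 = 84/6 = 14; σ²_IRB approval = ((15−13)/6)² = 0.111
te_Recruitment = (11 + 4·14 + 17)/6 = 84/6 = 14; σ²_Recruitment = ((17−11)/6)² = 1.000
te_Instrument calibration = (7 + 4·10 + 13)/6 = 60/6 = 10; σ²_Instrument calibration = ((13−7)/6)² = 1.000
te_Pilot data = (10 + 4·14 + 24)/6 = 90/6 = 15; σ²_Pilot data = ((24−10)/6)² = 5.444
te_Data collection = (1 + 4·5 + 9)/6 = 30/6 = 5; σ²_Data collection = ((9−1)/6)² = 1.778
te_Data cleaning = (1 + 4·2 + 9)/6 = 18/6 = 3; σ²_Data cleaning = ((9−1)/6)² = 1.778
te_Analysis = (6 + 4·7 + 8)/6 = 42/6 = 7; σ²_Analysis = ((8−6)/6)² = 0.111

Forward pass:
ES_Protocol design = 0; EF_Protocol design = 6
ES_IRB approval = 0; EF_IRB approval = 14
ES_Recruitment = 6; EF_Recruitment = 6+14 = 20
ES_Instrument calibration = max(EF_Protocol design=6, EF_IRB approval=14) = 14; EF_Instrument calibration = 14+10 = 24
ES_Pilot data = 6; EF_Pilot data = 6+15 = 21
ES_Data collection = max(EF_Protocol design=6, EF_IRB approval=14) = 14; EF_Data collection = 14+5 = 19
ES_Data cleaning = 14; EF_Data cleaning = 14+3 = 17
ES_Analysis = max(EF_Protocol design=6, EF_Recruitment=20, EF_Instrument calibration=24, EF_Pilot data=21, EF_Data collection=19, EF_Data cleaning=17) = 24; EF_Analysis = 24+7 = 31
Expected project duration μ = 31 hours. Critical path: IRB approval → Instrument calibration → Analysis.

Variance along critical path = 0.111 + 1.000 + 0.111 = 1.222
σ = √1.222 = 1.106 hours

1.11 hours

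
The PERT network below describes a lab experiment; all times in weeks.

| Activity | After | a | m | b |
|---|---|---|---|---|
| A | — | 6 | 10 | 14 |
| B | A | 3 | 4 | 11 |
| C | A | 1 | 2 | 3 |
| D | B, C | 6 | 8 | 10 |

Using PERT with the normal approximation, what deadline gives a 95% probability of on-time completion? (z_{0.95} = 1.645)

26.3 weeks

te_A = (6 + 4·10 + 14)/6 = 60/6 = 10; σ²_A = ((14−6)/6)² = 1.778
te_B = (3 + 4·4 + 11)/6 = 30/6 = 5; σ²_B = ((11−3)/6)² = 1.778
te_C = (1 + 4·2 + 3)/6 = 12/6 = 2; σ²_C = ((3−1)/6)² = 0.111
te_D = (6 + 4·8 + 10)/6 = 48/6 = 8; σ²_D = ((10−6)/6)² = 0.444

Forward pass:
ES_A = 0; EF_A = 10
ES_B = 10; EF_B = 10+5 = 15
ES_C = 10; EF_C = 10+2 = 12
ES_D = max(EF_B=15, EF_C=12) = 15; EF_D = 15+8 = 23
Expected project duration μ = 23 weeks. Critical path: A → B → D.

Variance along critical path = 1.778 + 1.778 + 0.444 = 4.000; σ = 2.000 weeks.
D = μ + z·σ = 23 + 1.645·2.000 = 26.3 weeks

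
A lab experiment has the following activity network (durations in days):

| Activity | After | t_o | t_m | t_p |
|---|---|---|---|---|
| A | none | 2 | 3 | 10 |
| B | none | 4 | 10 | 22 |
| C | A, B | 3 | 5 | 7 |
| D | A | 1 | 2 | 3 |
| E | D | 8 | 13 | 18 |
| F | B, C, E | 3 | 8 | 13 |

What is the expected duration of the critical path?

27 days

te_A = (2 + 4·3 + 10)/6 = 24/6 = 4
te_B = (4 + 4·10 + 22)/6 = 66/6 = 11
te_C = (3 + 4·5 + 7)/6 = 30/6 = 5
te_D = (1 + 4·2 + 3)/6 = 12/6 = 2
te_E = (8 + 4·13 + 18)/6 = 78/6 = 13
te_F = (3 + 4·8 + 13)/6 = 48/6 = 8

Forward pass:
ES_A = 0; EF_A = 4
ES_B = 0; EF_B = 11
ES_C = max(EF_A=4, EF_B=11) = 11; EF_C = 11+5 = 16
ES_D = 4; EF_D = 4+2 = 6
ES_E = 6; EF_E = 6+13 = 19
ES_F = max(EF_B=11, EF_C=16, EF_E=19) = 19; EF_F = 19+8 = 27
Expected project duration μ = 27 days. Critical path: A → D → E → F.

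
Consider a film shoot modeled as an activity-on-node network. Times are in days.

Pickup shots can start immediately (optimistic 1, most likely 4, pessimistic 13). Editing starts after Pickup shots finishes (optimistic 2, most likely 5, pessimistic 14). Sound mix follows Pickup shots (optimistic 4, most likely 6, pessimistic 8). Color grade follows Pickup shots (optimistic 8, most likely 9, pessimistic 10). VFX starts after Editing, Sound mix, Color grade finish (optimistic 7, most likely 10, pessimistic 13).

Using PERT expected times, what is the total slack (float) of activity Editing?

te_Pickup shots = (1 + 4·4 + 13)/6 = 30/6 = 5
te_Editing = (2 + 4·5 + 14)/6 = 36/6 = 6
te_Sound mix = (4 + 4·6 + 8)/6 = 36/6 = 6
te_Color grade = (8 + 4·9 + 10)/6 = 54/6 = 9
te_VFX = (7 + 4·10 + 13)/6 = 60/6 = 10

Forward pass:
ES_Pickup shots = 0; EF_Pickup shots = 5
ES_Editing = 5; EF_Editing = 5+6 = 11
ES_Sound mix = 5; EF_Sound mix = 5+6 = 11
ES_Color grade = 5; EF_Color grade = 5+9 = 14
ES_VFX = max(EF_Editing=11, EF_Sound mix=11, EF_Color grade=14) = 14; EF_VFX = 14+10 = 24
Expected project duration μ = 24 days. Critical path: Pickup shots → Color grade → VFX.

Backward pass:
LF_VFX = 24; LS_VFX = 24−10 = 14
LF_Color grade = LS_VFX = 14; LS_Color grade = 14−9 = 5
LF_Sound mix = LS_VFX = 14; LS_Sound mix = 14−6 = 8
LF_Editing = LS_VFX = 14; LS_Editing = 14−6 = 8
LF_Pickup shots = min(LS_Editing=8, LS_Sound mix=8, LS_Color grade=5) = 5; LS_Pickup shots = 5−5 = 0
Slack_Editing = LS_Editing − ES_Editing = 8 − 5 = 3

3 days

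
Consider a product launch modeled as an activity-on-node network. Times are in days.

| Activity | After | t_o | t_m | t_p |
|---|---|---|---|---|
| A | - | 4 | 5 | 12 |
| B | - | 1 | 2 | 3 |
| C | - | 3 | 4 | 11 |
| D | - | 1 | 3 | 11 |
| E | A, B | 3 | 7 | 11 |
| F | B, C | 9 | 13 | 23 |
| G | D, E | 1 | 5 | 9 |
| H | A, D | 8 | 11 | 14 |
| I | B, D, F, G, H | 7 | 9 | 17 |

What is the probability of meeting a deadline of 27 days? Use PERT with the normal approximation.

0.264

te_A = (4 + 4·5 + 12)/6 = 36/6 = 6; σ²_A = ((12−4)/6)² = 1.778
te_B = (1 + 4·2 + 3)/6 = 12/6 = 2; σ²_B = ((3−1)/6)² = 0.111
te_C = (3 + 4·4 + 11)/6 = 30/6 = 5; σ²_C = ((11−3)/6)² = 1.778
te_D = (1 + 4·3 + 11)/6 = 24/6 = 4; σ²_D = ((11−1)/6)² = 2.778
te_E = (3 + 4·7 + 11)/6 = 42/6 = 7; σ²_E = ((11−3)/6)² = 1.778
te_F = (9 + 4·13 + 23)/6 = 84/6 = 14; σ²_F = ((23−9)/6)² = 5.444
te_G = (1 + 4·5 + 9)/6 = 30/6 = 5; σ²_G = ((9−1)/6)² = 1.778
te_H = (8 + 4·11 + 14)/6 = 66/6 = 11; σ²_H = ((14−8)/6)² = 1.000
te_I = (7 + 4·9 + 17)/6 = 60/6 = 10; σ²_I = ((17−7)/6)² = 2.778

Forward pass:
ES_A = 0; EF_A = 6
ES_B = 0; EF_B = 2
ES_C = 0; EF_C = 5
ES_D = 0; EF_D = 4
ES_E = max(EF_A=6, EF_B=2) = 6; EF_E = 6+7 = 13
ES_F = max(EF_B=2, EF_C=5) = 5; EF_F = 5+14 = 19
ES_G = max(EF_D=4, EF_E=13) = 13; EF_G = 13+5 = 18
ES_H = max(EF_A=6, EF_D=4) = 6; EF_H = 6+11 = 17
ES_I = max(EF_B=2, EF_D=4, EF_F=19, EF_G=18, EF_H=17) = 19; EF_I = 19+10 = 29
Expected project duration μ = 29 days. Critical path: C → F → I.

Variance along critical path = 1.778 + 5.444 + 2.778 = 10.000; σ = √10.000 = 3.162 days.
Z = (27 − 29) / 3.162 = -0.632
P(T ≤ 27) = Φ(-0.632) ≈ 0.264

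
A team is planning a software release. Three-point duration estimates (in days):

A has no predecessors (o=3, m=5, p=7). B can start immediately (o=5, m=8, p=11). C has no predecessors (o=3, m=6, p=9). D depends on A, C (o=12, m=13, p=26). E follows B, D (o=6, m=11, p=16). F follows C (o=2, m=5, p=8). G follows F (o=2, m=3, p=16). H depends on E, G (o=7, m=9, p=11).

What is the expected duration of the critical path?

te_A = (3 + 4·5 + 7)/6 = 30/6 = 5
te_B = (5 + 4·8 + 11)/6 = 48/6 = 8
te_C = (3 + 4·6 + 9)/6 = 36/6 = 6
te_D = (12 + 4·13 + 26)/6 = 90/6 = 15
te_E = (6 + 4·11 + 16)/6 = 66/6 = 11
te_F = (2 + 4·5 + 8)/6 = 30/6 = 5
te_G = (2 + 4·3 + 16)/6 = 30/6 = 5
te_H = (7 + 4·9 + 11)/6 = 54/6 = 9

Forward pass:
ES_A = 0; EF_A = 5
ES_B = 0; EF_B = 8
ES_C = 0; EF_C = 6
ES_D = max(EF_A=5, EF_C=6) = 6; EF_D = 6+15 = 21
ES_E = max(EF_B=8, EF_D=21) = 21; EF_E = 21+11 = 32
ES_F = 6; EF_F = 6+5 = 11
ES_G = 11; EF_G = 11+5 = 16
ES_H = max(EF_E=32, EF_G=16) = 32; EF_H = 32+9 = 41
Expected project duration μ = 41 days. Critical path: C → D → E → H.

41 days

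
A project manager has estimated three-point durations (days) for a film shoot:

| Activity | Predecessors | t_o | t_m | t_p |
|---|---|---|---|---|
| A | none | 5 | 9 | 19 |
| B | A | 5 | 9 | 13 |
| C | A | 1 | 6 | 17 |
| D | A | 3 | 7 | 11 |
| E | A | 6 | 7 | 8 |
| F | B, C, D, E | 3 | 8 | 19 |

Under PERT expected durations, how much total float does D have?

te_A = (5 + 4·9 + 19)/6 = 60/6 = 10
te_B = (5 + 4·9 + 13)/6 = 54/6 = 9
te_C = (1 + 4·6 + 17)/6 = 42/6 = 7
te_D = (3 + 4·7 + 11)/6 = 42/6 = 7
te_E = (6 + 4·7 + 8)/6 = 42/6 = 7
te_F = (3 + 4·8 + 19)/6 = 54/6 = 9

Forward pass:
ES_A = 0; EF_A = 10
ES_B = 10; EF_B = 10+9 = 19
ES_C = 10; EF_C = 10+7 = 17
ES_D = 10; EF_D = 10+7 = 17
ES_E = 10; EF_E = 10+7 = 17
ES_F = max(EF_B=19, EF_C=17, EF_D=17, EF_E=17) = 19; EF_F = 19+9 = 28
Expected project duration μ = 28 days. Critical path: A → B → F.

Backward pass:
LF_F = 28; LS_F = 28−9 = 19
LF_E = LS_F = 19; LS_E = 19−7 = 12
LF_D = LS_F = 19; LS_D = 19−7 = 12
LF_C = LS_F = 19; LS_C = 19−7 = 12
LF_B = LS_F = 19; LS_B = 19−9 = 10
LF_A = min(LS_B=10, LS_C=12, LS_D=12, LS_E=12) = 10; LS_A = 10−10 = 0
Slack_D = LS_D − ES_D = 12 − 10 = 2

2 days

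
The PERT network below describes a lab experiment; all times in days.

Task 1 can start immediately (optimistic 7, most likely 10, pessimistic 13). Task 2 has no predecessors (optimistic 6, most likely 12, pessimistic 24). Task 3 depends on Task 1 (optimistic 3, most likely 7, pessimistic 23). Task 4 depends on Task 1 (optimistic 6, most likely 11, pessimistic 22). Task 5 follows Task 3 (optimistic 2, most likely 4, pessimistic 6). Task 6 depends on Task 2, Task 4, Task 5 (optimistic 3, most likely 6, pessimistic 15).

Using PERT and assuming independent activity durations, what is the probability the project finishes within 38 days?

te_Task 1 = (7 + 4·10 + 13)/6 = 60/6 = 10; σ²_Task 1 = ((13−7)/6)² = 1.000
te_Task 2 = (6 + 4·12 + 24)/6 = 78/6 = 13; σ²_Task 2 = ((24−6)/6)² = 9.000
te_Task 3 = (3 + 4·7 + 23)/6 = 54/6 = 9; σ²_Task 3 = ((23−3)/6)² = 11.111
te_Task 4 = (6 + 4·11 + 22)/6 = 72/6 = 12; σ²_Task 4 = ((22−6)/6)² = 7.111
te_Task 5 = (2 + 4·4 + 6)/6 = 24/6 = 4; σ²_Task 5 = ((6−2)/6)² = 0.444
te_Task 6 = (3 + 4·6 + 15)/6 = 42/6 = 7; σ²_Task 6 = ((15−3)/6)² = 4.000

Forward pass:
ES_Task 1 = 0; EF_Task 1 = 10
ES_Task 2 = 0; EF_Task 2 = 13
ES_Task 3 = 10; EF_Task 3 = 10+9 = 19
ES_Task 4 = 10; EF_Task 4 = 10+12 = 22
ES_Task 5 = 19; EF_Task 5 = 19+4 = 23
ES_Task 6 = max(EF_Task 2=13, EF_Task 4=22, EF_Task 5=23) = 23; EF_Task 6 = 23+7 = 30
Expected project duration μ = 30 days. Critical path: Task 1 → Task 3 → Task 5 → Task 6.

Variance along critical path = 1.000 + 11.111 + 0.444 + 4.000 = 16.556; σ = √16.556 = 4.069 days.
Z = (38 − 30) / 4.069 = 1.966
P(T ≤ 38) = Φ(1.966) ≈ 0.975

0.975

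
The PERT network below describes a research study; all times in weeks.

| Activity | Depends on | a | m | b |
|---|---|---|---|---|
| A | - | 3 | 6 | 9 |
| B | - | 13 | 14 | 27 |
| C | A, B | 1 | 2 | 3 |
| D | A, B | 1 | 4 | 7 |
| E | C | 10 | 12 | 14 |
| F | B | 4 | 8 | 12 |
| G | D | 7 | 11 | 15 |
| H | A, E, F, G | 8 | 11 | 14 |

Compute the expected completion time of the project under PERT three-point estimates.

te_A = (3 + 4·6 + 9)/6 = 36/6 = 6
te_B = (13 + 4·14 + 27)/6 = 96/6 = 16
te_C = (1 + 4·2 + 3)/6 = 12/6 = 2
te_D = (1 + 4·4 + 7)/6 = 24/6 = 4
te_E = (10 + 4·12 + 14)/6 = 72/6 = 12
te_F = (4 + 4·8 + 12)/6 = 48/6 = 8
te_G = (7 + 4·11 + 15)/6 = 66/6 = 11
te_H = (8 + 4·11 + 14)/6 = 66/6 = 11

Forward pass:
ES_A = 0; EF_A = 6
ES_B = 0; EF_B = 16
ES_C = max(EF_A=6, EF_B=16) = 16; EF_C = 16+2 = 18
ES_D = max(EF_A=6, EF_B=16) = 16; EF_D = 16+4 = 20
ES_E = 18; EF_E = 18+12 = 30
ES_F = 16; EF_F = 16+8 = 24
ES_G = 20; EF_G = 20+11 = 31
ES_H = max(EF_A=6, EF_E=30, EF_F=24, EF_G=31) = 31; EF_H = 31+11 = 42
Expected project duration μ = 42 weeks. Critical path: B → D → G → H.

42 weeks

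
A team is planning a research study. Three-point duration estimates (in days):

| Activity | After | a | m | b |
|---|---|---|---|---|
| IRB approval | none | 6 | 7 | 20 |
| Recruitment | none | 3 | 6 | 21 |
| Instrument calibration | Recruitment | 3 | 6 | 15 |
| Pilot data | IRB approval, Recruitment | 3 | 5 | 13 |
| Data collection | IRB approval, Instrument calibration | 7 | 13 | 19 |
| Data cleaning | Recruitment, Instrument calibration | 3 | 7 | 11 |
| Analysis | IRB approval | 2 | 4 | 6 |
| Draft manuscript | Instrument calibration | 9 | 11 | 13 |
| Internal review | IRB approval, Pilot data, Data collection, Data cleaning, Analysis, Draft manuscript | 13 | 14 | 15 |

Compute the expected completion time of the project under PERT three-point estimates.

42 days

te_IRB approval = (6 + 4·7 + 20)/6 = 54/6 = 9
te_Recruitment = (3 + 4·6 + 21)/6 = 48/6 = 8
te_Instrument calibration = (3 + 4·6 + 15)/6 = 42/6 = 7
te_Pilot data = (3 + 4·5 + 13)/6 = 36/6 = 6
te_Data collection = (7 + 4·13 + 19)/6 = 78/6 = 13
te_Data cleaning = (3 + 4·7 + 11)/6 = 42/6 = 7
te_Analysis = (2 + 4·4 + 6)/6 = 24/6 = 4
te_Draft manuscript = (9 + 4·11 + 13)/6 = 66/6 = 11
te_Internal review = (13 + 4·14 + 15)/6 = 84/6 = 14

Forward pass:
ES_IRB approval = 0; EF_IRB approval = 9
ES_Recruitment = 0; EF_Recruitment = 8
ES_Instrument calibration = 8; EF_Instrument calibration = 8+7 = 15
ES_Pilot data = max(EF_IRB approval=9, EF_Recruitment=8) = 9; EF_Pilot data = 9+6 = 15
ES_Data collection = max(EF_IRB approval=9, EF_Instrument calibration=15) = 15; EF_Data collection = 15+13 = 28
ES_Data cleaning = max(EF_Recruitment=8, EF_Instrument calibration=15) = 15; EF_Data cleaning = 15+7 = 22
ES_Analysis = 9; EF_Analysis = 9+4 = 13
ES_Draft manuscript = 15; EF_Draft manuscript = 15+11 = 26
ES_Internal review = max(EF_IRB approval=9, EF_Pilot data=15, EF_Data collection=28, EF_Data cleaning=22, EF_Analysis=13, EF_Draft manuscript=26) = 28; EF_Internal review = 28+14 = 42
Expected project duration μ = 42 days. Critical path: Recruitment → Instrument calibration → Data collection → Internal review.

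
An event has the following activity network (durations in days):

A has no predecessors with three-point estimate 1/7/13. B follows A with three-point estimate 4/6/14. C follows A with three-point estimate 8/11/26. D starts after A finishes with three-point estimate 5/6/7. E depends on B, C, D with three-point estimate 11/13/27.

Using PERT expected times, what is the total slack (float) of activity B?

6 days

te_A = (1 + 4·7 + 13)/6 = 42/6 = 7
te_B = (4 + 4·6 + 14)/6 = 42/6 = 7
te_C = (8 + 4·11 + 26)/6 = 78/6 = 13
te_D = (5 + 4·6 + 7)/6 = 36/6 = 6
te_E = (11 + 4·13 + 27)/6 = 90/6 = 15

Forward pass:
ES_A = 0; EF_A = 7
ES_B = 7; EF_B = 7+7 = 14
ES_C = 7; EF_C = 7+13 = 20
ES_D = 7; EF_D = 7+6 = 13
ES_E = max(EF_B=14, EF_C=20, EF_D=13) = 20; EF_E = 20+15 = 35
Expected project duration μ = 35 days. Critical path: A → C → E.

Backward pass:
LF_E = 35; LS_E = 35−15 = 20
LF_D = LS_E = 20; LS_D = 20−6 = 14
LF_C = LS_E = 20; LS_C = 20−13 = 7
LF_B = LS_E = 20; LS_B = 20−7 = 13
LF_A = min(LS_B=13, LS_C=7, LS_D=14) = 7; LS_A = 7−7 = 0
Slack_B = LS_B − ES_B = 13 − 7 = 6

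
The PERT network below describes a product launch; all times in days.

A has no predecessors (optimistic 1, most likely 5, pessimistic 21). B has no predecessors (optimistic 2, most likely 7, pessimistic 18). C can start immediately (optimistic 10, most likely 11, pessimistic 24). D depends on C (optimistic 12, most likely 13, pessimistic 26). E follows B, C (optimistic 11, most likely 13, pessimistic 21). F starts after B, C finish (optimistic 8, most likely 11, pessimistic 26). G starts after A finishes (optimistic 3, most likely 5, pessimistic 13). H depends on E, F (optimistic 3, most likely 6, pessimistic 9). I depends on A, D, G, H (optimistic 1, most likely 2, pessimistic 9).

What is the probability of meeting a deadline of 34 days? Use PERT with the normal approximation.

te_A = (1 + 4·5 + 21)/6 = 42/6 = 7; σ²_A = ((21−1)/6)² = 11.111
te_B = (2 + 4·7 + 18)/6 = 48/6 = 8; σ²_B = ((18−2)/6)² = 7.111
te_C = (10 + 4·11 + 24)/6 = 78/6 = 13; σ²_C = ((24−10)/6)² = 5.444
te_D = (12 + 4·13 + 26)/6 = 90/6 = 15; σ²_D = ((26−12)/6)² = 5.444
te_E = (11 + 4·13 + 21)/6 = 84/6 = 14; σ²_E = ((21−11)/6)² = 2.778
te_F = (8 + 4·11 + 26)/6 = 78/6 = 13; σ²_F = ((26−8)/6)² = 9.000
te_G = (3 + 4·5 + 13)/6 = 36/6 = 6; σ²_G = ((13−3)/6)² = 2.778
te_H = (3 + 4·6 + 9)/6 = 36/6 = 6; σ²_H = ((9−3)/6)² = 1.000
te_I = (1 + 4·2 + 9)/6 = 18/6 = 3; σ²_I = ((9−1)/6)² = 1.778

Forward pass:
ES_A = 0; EF_A = 7
ES_B = 0; EF_B = 8
ES_C = 0; EF_C = 13
ES_D = 13; EF_D = 13+15 = 28
ES_E = max(EF_B=8, EF_C=13) = 13; EF_E = 13+14 = 27
ES_F = max(EF_B=8, EF_C=13) = 13; EF_F = 13+13 = 26
ES_G = 7; EF_G = 7+6 = 13
ES_H = max(EF_E=27, EF_F=26) = 27; EF_H = 27+6 = 33
ES_I = max(EF_A=7, EF_D=28, EF_G=13, EF_H=33) = 33; EF_I = 33+3 = 36
Expected project duration μ = 36 days. Critical path: C → E → H → I.

Variance along critical path = 5.444 + 2.778 + 1.000 + 1.778 = 11.000; σ = √11.000 = 3.317 days.
Z = (34 − 36) / 3.317 = -0.603
P(T ≤ 34) = Φ(-0.603) ≈ 0.273

0.273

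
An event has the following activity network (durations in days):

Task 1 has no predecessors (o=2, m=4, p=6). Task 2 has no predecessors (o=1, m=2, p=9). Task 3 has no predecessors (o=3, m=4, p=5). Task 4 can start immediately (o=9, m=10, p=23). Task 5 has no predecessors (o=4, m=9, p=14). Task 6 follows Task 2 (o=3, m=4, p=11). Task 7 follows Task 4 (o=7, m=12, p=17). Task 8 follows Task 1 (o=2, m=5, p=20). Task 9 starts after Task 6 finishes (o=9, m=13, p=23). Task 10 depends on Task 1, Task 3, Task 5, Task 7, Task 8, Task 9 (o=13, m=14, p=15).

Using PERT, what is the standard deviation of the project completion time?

2.89 days

te_Task 1 = (2 + 4·4 + 6)/6 = 24/6 = 4; σ²_Task 1 = ((6−2)/6)² = 0.444
te_Task 2 = (1 + 4·2 + 9)/6 = 18/6 = 3; σ²_Task 2 = ((9−1)/6)² = 1.778
te_Task 3 = (3 + 4·4 + 5)/6 = 24/6 = 4; σ²_Task 3 = ((5−3)/6)² = 0.111
te_Task 4 = (9 + 4·10 + 23)/6 = 72/6 = 12; σ²_Task 4 = ((23−9)/6)² = 5.444
te_Task 5 = (4 + 4·9 + 14)/6 = 54/6 = 9; σ²_Task 5 = ((14−4)/6)² = 2.778
te_Task 6 = (3 + 4·4 + 11)/6 = 30/6 = 5; σ²_Task 6 = ((11−3)/6)² = 1.778
te_Task 7 = (7 + 4·12 + 17)/6 = 72/6 = 12; σ²_Task 7 = ((17−7)/6)² = 2.778
te_Task 8 = (2 + 4·5 + 20)/6 = 42/6 = 7; σ²_Task 8 = ((20−2)/6)² = 9.000
te_Task 9 = (9 + 4·13 + 23)/6 = 84/6 = 14; σ²_Task 9 = ((23−9)/6)² = 5.444
te_Task 10 = (13 + 4·14 + 15)/6 = 84/6 = 14; σ²_Task 10 = ((15−13)/6)² = 0.111

Forward pass:
ES_Task 1 = 0; EF_Task 1 = 4
ES_Task 2 = 0; EF_Task 2 = 3
ES_Task 3 = 0; EF_Task 3 = 4
ES_Task 4 = 0; EF_Task 4 = 12
ES_Task 5 = 0; EF_Task 5 = 9
ES_Task 6 = 3; EF_Task 6 = 3+5 = 8
ES_Task 7 = 12; EF_Task 7 = 12+12 = 24
ES_Task 8 = 4; EF_Task 8 = 4+7 = 11
ES_Task 9 = 8; EF_Task 9 = 8+14 = 22
ES_Task 10 = max(EF_Task 1=4, EF_Task 3=4, EF_Task 5=9, EF_Task 7=24, EF_Task 8=11, EF_Task 9=22) = 24; EF_Task 10 = 24+14 = 38
Expected project duration μ = 38 days. Critical path: Task 4 → Task 7 → Task 10.

Variance along critical path = 5.444 + 2.778 + 0.111 = 8.333
σ = √8.333 = 2.887 days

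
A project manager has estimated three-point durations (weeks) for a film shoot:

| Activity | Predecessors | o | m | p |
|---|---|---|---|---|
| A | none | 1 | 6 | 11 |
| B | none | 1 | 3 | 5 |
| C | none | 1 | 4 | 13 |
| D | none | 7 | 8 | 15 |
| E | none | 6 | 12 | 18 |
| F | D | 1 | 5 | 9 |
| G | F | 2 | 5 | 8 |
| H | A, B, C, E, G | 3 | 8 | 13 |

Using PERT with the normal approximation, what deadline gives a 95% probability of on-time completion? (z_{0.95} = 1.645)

31.5 weeks

te_A = (1 + 4·6 + 11)/6 = 36/6 = 6; σ²_A = ((11−1)/6)² = 2.778
te_B = (1 + 4·3 + 5)/6 = 18/6 = 3; σ²_B = ((5−1)/6)² = 0.444
te_C = (1 + 4·4 + 13)/6 = 30/6 = 5; σ²_C = ((13−1)/6)² = 4.000
te_D = (7 + 4·8 + 15)/6 = 54/6 = 9; σ²_D = ((15−7)/6)² = 1.778
te_E = (6 + 4·12 + 18)/6 = 72/6 = 12; σ²_E = ((18−6)/6)² = 4.000
te_F = (1 + 4·5 + 9)/6 = 30/6 = 5; σ²_F = ((9−1)/6)² = 1.778
te_G = (2 + 4·5 + 8)/6 = 30/6 = 5; σ²_G = ((8−2)/6)² = 1.000
te_H = (3 + 4·8 + 13)/6 = 48/6 = 8; σ²_H = ((13−3)/6)² = 2.778

Forward pass:
ES_A = 0; EF_A = 6
ES_B = 0; EF_B = 3
ES_C = 0; EF_C = 5
ES_D = 0; EF_D = 9
ES_E = 0; EF_E = 12
ES_F = 9; EF_F = 9+5 = 14
ES_G = 14; EF_G = 14+5 = 19
ES_H = max(EF_A=6, EF_B=3, EF_C=5, EF_E=12, EF_G=19) = 19; EF_H = 19+8 = 27
Expected project duration μ = 27 weeks. Critical path: D → F → G → H.

Variance along critical path = 1.778 + 1.778 + 1.000 + 2.778 = 7.333; σ = 2.708 weeks.
D = μ + z·σ = 27 + 1.645·2.708 = 31.5 weeks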